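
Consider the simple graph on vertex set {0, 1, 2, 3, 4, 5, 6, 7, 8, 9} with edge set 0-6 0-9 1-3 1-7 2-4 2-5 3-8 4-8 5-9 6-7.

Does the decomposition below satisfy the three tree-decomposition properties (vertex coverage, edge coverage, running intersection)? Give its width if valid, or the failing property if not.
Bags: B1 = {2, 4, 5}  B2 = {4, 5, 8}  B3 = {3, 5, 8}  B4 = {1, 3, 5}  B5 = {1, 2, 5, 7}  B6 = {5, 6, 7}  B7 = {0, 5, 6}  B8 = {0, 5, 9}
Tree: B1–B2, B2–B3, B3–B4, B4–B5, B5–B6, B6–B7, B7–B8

No — bags containing vertex 2 are not connected in the tree.

A tree decomposition must satisfy three properties: every vertex lies in some bag; for every edge, both endpoints lie together in some bag; and for every vertex, the bags containing it form a connected subtree. Here bags containing vertex 2 are not connected in the tree, so the decomposition is invalid.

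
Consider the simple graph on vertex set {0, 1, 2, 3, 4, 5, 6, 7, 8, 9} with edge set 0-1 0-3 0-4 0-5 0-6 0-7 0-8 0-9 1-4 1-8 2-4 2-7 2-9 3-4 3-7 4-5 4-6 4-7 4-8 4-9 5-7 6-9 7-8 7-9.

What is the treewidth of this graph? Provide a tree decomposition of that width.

Each bag holds 4 vertices, so the decomposition has width 3, which upper-bounds the treewidth. For the lower bound, the 4 vertices {0, 1, 4, 8} are pairwise adjacent, and any tree decomposition puts a clique entirely inside one bag — forcing width ≥ 3. Hence tw(G) = 3 exactly.

Treewidth 3.
Bags: B1 = {0, 4, 6, 9}  B2 = {0, 4, 7, 9}  B3 = {0, 4, 7, 8}  B4 = {2, 4, 7, 9}  B5 = {0, 1, 4, 8}  B6 = {0, 3, 4, 7}  B7 = {0, 4, 5, 7}
Tree: B1–B2, B2–B3, B2–B4, B3–B5, B2–B6, B3–B7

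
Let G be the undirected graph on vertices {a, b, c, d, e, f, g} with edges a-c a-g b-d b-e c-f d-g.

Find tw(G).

1

A width-1 tree decomposition is:
Bags: B1 = {b, e}  B2 = {b, d}  B3 = {d, g}  B4 = {a, g}  B5 = {a, c}  B6 = {c, f}
Tree: B1–B2, B2–B3, B3–B4, B4–B5, B5–B6
Each bag holds 2 vertices, so the decomposition has width 1, which upper-bounds the treewidth. Since G has at least one edge (e.g. e–b), it is not an edgeless graph, so tw(G) ≥ 1. Combining the bounds, tw(G) = 1.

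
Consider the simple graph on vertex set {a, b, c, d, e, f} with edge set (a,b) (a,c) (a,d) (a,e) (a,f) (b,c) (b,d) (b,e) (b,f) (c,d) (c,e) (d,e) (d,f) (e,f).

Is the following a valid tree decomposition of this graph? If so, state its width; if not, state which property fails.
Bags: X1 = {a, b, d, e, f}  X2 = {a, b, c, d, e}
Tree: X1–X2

Checking the three conditions: (i) the bags cover all of {a, b, c, d, e, f}; (ii) for each edge, some bag contains both endpoints; (iii) the bags containing any fixed vertex form a subtree. All hold, so the decomposition is valid with width 5 − 1 = 4.

Yes; width 4.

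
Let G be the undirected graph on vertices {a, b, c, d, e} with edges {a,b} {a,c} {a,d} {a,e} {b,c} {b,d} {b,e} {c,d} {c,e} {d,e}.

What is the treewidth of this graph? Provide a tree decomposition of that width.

Treewidth 4.
One such decomposition:
Bags: B1 = {a, b, c, d, e}
Tree: (single bag)

A single bag containing all 5 vertices is trivially a valid decomposition of width 4. On the other hand G contains the 5-clique {a, b, c, d, e}. A clique must lie in a single bag of any decomposition, so no decomposition can have width below 4. Combining the bounds, tw(G) = 4.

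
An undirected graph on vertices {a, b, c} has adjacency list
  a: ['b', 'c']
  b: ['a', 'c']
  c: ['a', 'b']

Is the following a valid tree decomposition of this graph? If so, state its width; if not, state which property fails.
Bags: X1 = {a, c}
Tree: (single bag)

No — vertex b appears in no bag.

A tree decomposition must satisfy three properties: every vertex lies in some bag; for every edge, both endpoints lie together in some bag; and for every vertex, the bags containing it form a connected subtree. Here vertex b appears in no bag, so the decomposition is invalid.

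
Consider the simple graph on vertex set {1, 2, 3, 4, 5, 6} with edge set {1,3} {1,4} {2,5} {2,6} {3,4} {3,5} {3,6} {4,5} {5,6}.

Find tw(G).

A width-2 tree decomposition is:
Bags: B1 = {3, 4, 5}  B2 = {1, 3, 4}  B3 = {3, 5, 6}  B4 = {2, 5, 6}
Tree: B1–B2, B1–B3, B3–B4
The largest bag has 3 vertices, giving width 2; this decomposition certifies tw(G) ≤ 2. Conversely, {2, 5, 6} is a clique of size 3, and the vertices of any clique must share a bag in every tree decomposition; so some bag has ≥ 3 vertices and tw(G) ≥ 2. Hence tw(G) = 2 exactly.

2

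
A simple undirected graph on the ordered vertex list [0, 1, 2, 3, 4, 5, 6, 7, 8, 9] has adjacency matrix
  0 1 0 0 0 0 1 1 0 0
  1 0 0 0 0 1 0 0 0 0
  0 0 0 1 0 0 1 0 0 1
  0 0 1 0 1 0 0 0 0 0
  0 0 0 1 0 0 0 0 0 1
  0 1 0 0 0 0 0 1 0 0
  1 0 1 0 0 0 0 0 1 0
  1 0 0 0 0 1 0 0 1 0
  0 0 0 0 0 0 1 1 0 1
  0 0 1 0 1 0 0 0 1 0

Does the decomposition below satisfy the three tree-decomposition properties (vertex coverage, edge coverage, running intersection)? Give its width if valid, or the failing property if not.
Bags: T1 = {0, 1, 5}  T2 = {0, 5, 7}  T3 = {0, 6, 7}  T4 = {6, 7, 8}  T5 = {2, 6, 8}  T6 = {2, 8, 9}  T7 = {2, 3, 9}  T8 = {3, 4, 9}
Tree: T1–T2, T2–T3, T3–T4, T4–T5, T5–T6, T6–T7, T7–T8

Every vertex of G appears in some bag (union = {0, 1, 2, 3, 4, 5, 6, 7, 8, 9}); every edge is covered by a bag; and for each vertex v the set of bags containing v is connected in the bag tree. The decomposition is therefore valid. The largest bag has 3 vertices, so the width is 2.

Yes; width 2.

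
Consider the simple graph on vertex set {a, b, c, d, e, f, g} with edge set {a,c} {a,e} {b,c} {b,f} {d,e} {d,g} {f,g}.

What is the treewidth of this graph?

2

A width-2 tree decomposition is:
Bags: B1 = {d, f, g}  B2 = {d, e, f}  B3 = {a, e, f}  B4 = {a, c, f}  B5 = {b, c, f}
Tree: B1–B2, B2–B3, B3–B4, B4–B5
The largest bag has 3 vertices, giving width 2; this decomposition certifies tw(G) ≤ 2. The edges f–g–d–e–a–c–b–f form a cycle, so G is not a tree and its treewidth is at least 2. Hence tw(G) = 2 exactly.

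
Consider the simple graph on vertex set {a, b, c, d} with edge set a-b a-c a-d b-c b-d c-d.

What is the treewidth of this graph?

A width-3 tree decomposition is:
Bags: B1 = {a, b, c, d}
Tree: (single bag)
A single bag containing all 4 vertices is trivially a valid decomposition of width 3. On the other hand G contains the 4-clique {a, b, c, d}. A clique must lie in a single bag of any decomposition, so no decomposition can have width below 3. Therefore the treewidth is 3.

3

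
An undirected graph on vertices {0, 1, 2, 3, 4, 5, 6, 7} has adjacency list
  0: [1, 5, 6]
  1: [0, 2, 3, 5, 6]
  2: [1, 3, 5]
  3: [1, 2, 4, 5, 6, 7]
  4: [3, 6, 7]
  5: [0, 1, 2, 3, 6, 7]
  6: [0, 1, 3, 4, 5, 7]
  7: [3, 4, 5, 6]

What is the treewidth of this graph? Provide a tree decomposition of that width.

The largest bag has 4 vertices, giving width 3; this decomposition certifies tw(G) ≤ 3. Conversely, {0, 1, 5, 6} is a clique of size 4, and the vertices of any clique must share a bag in every tree decomposition; so some bag has ≥ 4 vertices and tw(G) ≥ 3. The upper and lower bounds meet at 3, so that is the treewidth.

Treewidth 3.
One optimal decomposition is:
Bags: B1 = {1, 3, 5, 6}  B2 = {1, 2, 3, 5}  B3 = {3, 5, 6, 7}  B4 = {3, 4, 6, 7}  B5 = {0, 1, 5, 6}
Tree: B1–B2, B1–B3, B3–B4, B1–B5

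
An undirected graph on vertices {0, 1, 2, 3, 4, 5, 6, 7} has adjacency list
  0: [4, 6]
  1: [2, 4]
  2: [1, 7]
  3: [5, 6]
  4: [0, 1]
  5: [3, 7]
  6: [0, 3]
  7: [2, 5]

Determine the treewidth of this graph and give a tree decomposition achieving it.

Treewidth 2.
One such decomposition:
Bags: B1 = {0, 3, 6}  B2 = {0, 3, 4}  B3 = {1, 3, 4}  B4 = {1, 2, 3}  B5 = {2, 3, 7}  B6 = {3, 5, 7}
Tree: B1–B2, B2–B3, B3–B4, B4–B5, B5–B6

Each bag holds 3 vertices, so the decomposition has width 2, which upper-bounds the treewidth. The edges 3–6–0–4–1–2–7–5–3 form a cycle, so G is not a tree and its treewidth is at least 2. Therefore the treewidth is 2.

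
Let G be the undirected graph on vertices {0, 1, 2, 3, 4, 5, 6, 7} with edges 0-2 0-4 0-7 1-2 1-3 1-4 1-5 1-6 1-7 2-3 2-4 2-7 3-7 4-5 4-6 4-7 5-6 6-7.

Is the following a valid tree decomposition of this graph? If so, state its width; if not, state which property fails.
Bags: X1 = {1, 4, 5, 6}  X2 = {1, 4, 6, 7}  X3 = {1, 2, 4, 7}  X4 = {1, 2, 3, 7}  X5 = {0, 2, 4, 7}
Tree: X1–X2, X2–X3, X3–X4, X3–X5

Yes; width 3.

Vertex coverage: the bags together contain {0, 1, 2, 3, 4, 5, 6, 7}, the full vertex set. Edge coverage: each edge of G has both endpoints in at least one bag. Running intersection: for every vertex, the bags containing it form a connected subtree. All three properties hold, so this is a valid tree decomposition of width max|bag| − 1 = 3, and hence tw(G) ≤ 3.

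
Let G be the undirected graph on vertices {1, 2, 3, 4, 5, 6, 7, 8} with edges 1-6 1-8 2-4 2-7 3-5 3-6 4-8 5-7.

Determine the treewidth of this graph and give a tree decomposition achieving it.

Every bag has size at most 3, so the width is 3 − 1 = 2 and tw(G) ≤ 2. For the lower bound, G contains the cycle 2–4–8–1–6–3–5–7–2, so G is not a forest; only forests have treewidth ≤ 1, hence tw(G) ≥ 2. Hence tw(G) = 2 exactly.

Treewidth 2.
One such decomposition:
Bags: B1 = {2, 4, 8}  B2 = {1, 2, 8}  B3 = {1, 2, 6}  B4 = {2, 3, 6}  B5 = {2, 3, 5}  B6 = {2, 5, 7}
Tree: B1–B2, B2–B3, B3–B4, B4–B5, B5–B6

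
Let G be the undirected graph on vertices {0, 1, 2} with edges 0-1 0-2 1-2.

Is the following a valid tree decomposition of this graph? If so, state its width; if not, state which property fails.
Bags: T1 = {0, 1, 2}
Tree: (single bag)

Every vertex of G appears in some bag (union = {0, 1, 2}); every edge is covered by a bag; and for each vertex v the set of bags containing v is connected in the bag tree. The decomposition is therefore valid. The largest bag has 3 vertices, so the width is 2.

Yes; width 2.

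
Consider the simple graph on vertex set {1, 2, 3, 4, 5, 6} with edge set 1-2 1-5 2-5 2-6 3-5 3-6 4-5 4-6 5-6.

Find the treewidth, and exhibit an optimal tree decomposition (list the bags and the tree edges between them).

Treewidth 2.
Bags: B1 = {2, 5, 6}  B2 = {1, 2, 5}  B3 = {4, 5, 6}  B4 = {3, 5, 6}
Tree: B1–B2, B1–B3, B3–B4

Each bag holds 3 vertices, so the decomposition has width 2, which upper-bounds the treewidth. Conversely, {1, 2, 5} is a clique of size 3, and the vertices of any clique must share a bag in every tree decomposition; so some bag has ≥ 3 vertices and tw(G) ≥ 2. Therefore the treewidth is 2.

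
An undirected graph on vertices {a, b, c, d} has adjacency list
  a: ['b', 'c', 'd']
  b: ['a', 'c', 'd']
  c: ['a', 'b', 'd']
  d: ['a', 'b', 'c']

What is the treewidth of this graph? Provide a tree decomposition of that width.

With just one bag of size 4, the width is 4 − 1 = 3, so tw(G) ≤ 3. For the lower bound, the 4 vertices {a, b, c, d} are pairwise adjacent, and any tree decomposition puts a clique entirely inside one bag — forcing width ≥ 3. Combining the bounds, tw(G) = 3.

Treewidth 3.
Bags: B1 = {a, b, c, d}
Tree: (single bag)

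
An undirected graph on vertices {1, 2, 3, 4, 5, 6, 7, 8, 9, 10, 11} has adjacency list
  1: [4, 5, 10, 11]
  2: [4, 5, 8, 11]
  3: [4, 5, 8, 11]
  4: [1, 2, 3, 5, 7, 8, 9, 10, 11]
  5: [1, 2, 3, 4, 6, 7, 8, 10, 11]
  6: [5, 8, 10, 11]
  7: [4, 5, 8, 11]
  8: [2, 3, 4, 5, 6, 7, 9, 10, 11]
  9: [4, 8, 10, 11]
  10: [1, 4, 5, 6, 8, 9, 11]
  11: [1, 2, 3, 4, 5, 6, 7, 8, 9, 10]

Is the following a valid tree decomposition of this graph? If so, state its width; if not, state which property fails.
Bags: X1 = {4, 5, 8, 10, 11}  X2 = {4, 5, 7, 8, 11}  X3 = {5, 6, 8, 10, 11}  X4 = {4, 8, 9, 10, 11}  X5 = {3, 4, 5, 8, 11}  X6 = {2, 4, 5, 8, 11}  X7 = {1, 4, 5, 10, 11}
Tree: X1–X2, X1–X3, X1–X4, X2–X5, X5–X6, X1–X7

Yes; width 4.

Checking the three conditions: (i) the bags cover all of {1, 2, 3, 4, 5, 6, 7, 8, 9, 10, 11}; (ii) for each edge, some bag contains both endpoints; (iii) the bags containing any fixed vertex form a subtree. All hold, so the decomposition is valid with width 5 − 1 = 4.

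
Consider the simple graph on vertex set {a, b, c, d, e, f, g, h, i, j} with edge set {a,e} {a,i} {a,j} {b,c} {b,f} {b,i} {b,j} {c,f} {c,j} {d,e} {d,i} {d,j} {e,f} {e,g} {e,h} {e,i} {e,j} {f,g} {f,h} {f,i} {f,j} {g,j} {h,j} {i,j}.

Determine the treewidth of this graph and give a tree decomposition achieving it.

Every bag has size at most 4, so the width is 4 − 1 = 3 and tw(G) ≤ 3. For the lower bound, the 4 vertices {d, e, i, j} are pairwise adjacent, and any tree decomposition puts a clique entirely inside one bag — forcing width ≥ 3. Combining the bounds, tw(G) = 3.

Treewidth 3.
Bags: B1 = {e, f, g, j}  B2 = {e, f, h, j}  B3 = {e, f, i, j}  B4 = {a, e, i, j}  B5 = {d, e, i, j}  B6 = {b, f, i, j}  B7 = {b, c, f, j}
Tree: B1–B2, B2–B3, B3–B4, B4–B5, B3–B6, B6–B7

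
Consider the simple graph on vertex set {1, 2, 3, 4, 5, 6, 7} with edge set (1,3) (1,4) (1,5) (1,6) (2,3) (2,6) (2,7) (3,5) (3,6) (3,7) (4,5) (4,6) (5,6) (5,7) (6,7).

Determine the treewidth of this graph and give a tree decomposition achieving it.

Treewidth 3.
One optimal decomposition is:
Bags: B1 = {1, 4, 5, 6}  B2 = {1, 3, 5, 6}  B3 = {3, 5, 6, 7}  B4 = {2, 3, 6, 7}
Tree: B1–B2, B2–B3, B3–B4

The largest bag has 4 vertices, giving width 3; this decomposition certifies tw(G) ≤ 3. On the other hand G contains the 4-clique {2, 3, 6, 7}. A clique must lie in a single bag of any decomposition, so no decomposition can have width below 3. Combining the bounds, tw(G) = 3.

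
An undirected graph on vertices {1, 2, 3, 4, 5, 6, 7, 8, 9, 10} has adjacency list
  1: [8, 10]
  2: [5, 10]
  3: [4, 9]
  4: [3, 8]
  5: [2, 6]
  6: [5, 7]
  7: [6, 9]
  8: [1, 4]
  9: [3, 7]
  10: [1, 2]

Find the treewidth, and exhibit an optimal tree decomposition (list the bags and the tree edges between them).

The largest bag has 3 vertices, giving width 2; this decomposition certifies tw(G) ≤ 2. For the lower bound, G contains the cycle 8–1–10–2–5–6–7–9–3–4–8, so G is not a forest; only forests have treewidth ≤ 1, hence tw(G) ≥ 2. The upper and lower bounds meet at 2, so that is the treewidth.

Treewidth 2.
One such decomposition:
Bags: B1 = {1, 8, 10}  B2 = {2, 8, 10}  B3 = {2, 5, 8}  B4 = {5, 6, 8}  B5 = {6, 7, 8}  B6 = {7, 8, 9}  B7 = {3, 8, 9}  B8 = {3, 4, 8}
Tree: B1–B2, B2–B3, B3–B4, B4–B5, B5–B6, B6–B7, B7–B8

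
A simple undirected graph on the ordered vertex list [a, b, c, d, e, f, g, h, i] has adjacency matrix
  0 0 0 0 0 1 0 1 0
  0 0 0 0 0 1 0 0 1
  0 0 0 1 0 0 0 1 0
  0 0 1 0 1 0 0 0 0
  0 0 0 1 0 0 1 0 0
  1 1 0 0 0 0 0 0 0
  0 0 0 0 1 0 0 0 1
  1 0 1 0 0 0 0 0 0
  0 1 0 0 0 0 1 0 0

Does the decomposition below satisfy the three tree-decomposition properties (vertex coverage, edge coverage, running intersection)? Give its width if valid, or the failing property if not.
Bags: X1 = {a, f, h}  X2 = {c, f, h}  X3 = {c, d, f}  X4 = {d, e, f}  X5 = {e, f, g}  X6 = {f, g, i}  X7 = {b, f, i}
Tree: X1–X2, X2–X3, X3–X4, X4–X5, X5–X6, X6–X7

Yes; width 2.

Vertex coverage: the bags together contain {a, b, c, d, e, f, g, h, i}, the full vertex set. Edge coverage: each edge of G has both endpoints in at least one bag. Running intersection: for every vertex, the bags containing it form a connected subtree. All three properties hold, so this is a valid tree decomposition of width max|bag| − 1 = 2, and hence tw(G) ≤ 2.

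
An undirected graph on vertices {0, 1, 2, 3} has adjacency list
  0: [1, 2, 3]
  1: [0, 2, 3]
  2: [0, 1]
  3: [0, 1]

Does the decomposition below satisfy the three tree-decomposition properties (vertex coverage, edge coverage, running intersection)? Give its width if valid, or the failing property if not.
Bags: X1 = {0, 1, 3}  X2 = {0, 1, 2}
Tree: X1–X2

Vertex coverage: the bags together contain {0, 1, 2, 3}, the full vertex set. Edge coverage: each edge of G has both endpoints in at least one bag. Running intersection: for every vertex, the bags containing it form a connected subtree. All three properties hold, so this is a valid tree decomposition of width max|bag| − 1 = 2, and hence tw(G) ≤ 2.

Yes; width 2.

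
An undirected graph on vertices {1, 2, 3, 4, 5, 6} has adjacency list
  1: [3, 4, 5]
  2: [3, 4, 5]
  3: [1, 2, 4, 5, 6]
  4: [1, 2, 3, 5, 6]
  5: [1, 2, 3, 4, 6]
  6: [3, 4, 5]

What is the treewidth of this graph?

3

A width-3 tree decomposition is:
Bags: B1 = {2, 3, 4, 5}  B2 = {1, 3, 4, 5}  B3 = {3, 4, 5, 6}
Tree: B1–B2, B1–B3
The largest bag has 4 vertices, giving width 3; this decomposition certifies tw(G) ≤ 3. For the lower bound, the 4 vertices {1, 3, 4, 5} are pairwise adjacent, and any tree decomposition puts a clique entirely inside one bag — forcing width ≥ 3. Combining the bounds, tw(G) = 3.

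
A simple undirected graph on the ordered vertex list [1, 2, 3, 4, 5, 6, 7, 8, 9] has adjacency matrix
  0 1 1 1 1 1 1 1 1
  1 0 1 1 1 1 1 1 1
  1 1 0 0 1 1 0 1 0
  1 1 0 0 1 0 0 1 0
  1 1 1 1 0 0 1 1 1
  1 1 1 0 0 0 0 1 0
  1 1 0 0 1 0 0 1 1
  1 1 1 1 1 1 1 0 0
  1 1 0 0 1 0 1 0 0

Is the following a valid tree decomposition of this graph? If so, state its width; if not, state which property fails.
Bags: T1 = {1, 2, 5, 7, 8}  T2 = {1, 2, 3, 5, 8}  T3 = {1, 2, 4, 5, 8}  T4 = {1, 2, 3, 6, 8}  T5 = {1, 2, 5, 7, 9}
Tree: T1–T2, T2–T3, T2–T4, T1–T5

Yes; width 4.

Every vertex of G appears in some bag (union = {1, 2, 3, 4, 5, 6, 7, 8, 9}); every edge is covered by a bag; and for each vertex v the set of bags containing v is connected in the bag tree. The decomposition is therefore valid. The largest bag has 5 vertices, so the width is 4.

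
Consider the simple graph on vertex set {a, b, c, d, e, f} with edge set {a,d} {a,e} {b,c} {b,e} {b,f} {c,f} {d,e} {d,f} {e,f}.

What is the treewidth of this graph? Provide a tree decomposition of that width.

Treewidth 2.
One optimal decomposition is:
Bags: B1 = {d, e, f}  B2 = {b, e, f}  B3 = {a, d, e}  B4 = {b, c, f}
Tree: B1–B2, B1–B3, B2–B4

The largest bag has 3 vertices, giving width 2; this decomposition certifies tw(G) ≤ 2. Conversely, {a, d, e} is a clique of size 3, and the vertices of any clique must share a bag in every tree decomposition; so some bag has ≥ 3 vertices and tw(G) ≥ 2. Therefore the treewidth is 2.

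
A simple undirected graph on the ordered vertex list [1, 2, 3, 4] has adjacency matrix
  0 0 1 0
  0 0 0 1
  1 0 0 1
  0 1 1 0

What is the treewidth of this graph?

A width-1 tree decomposition is:
Bags: B1 = {1, 3}  B2 = {3, 4}  B3 = {2, 4}
Tree: B1–B2, B2–B3
Every bag has size at most 2, so the width is 2 − 1 = 1 and tw(G) ≤ 1. Since G has at least one edge (e.g. 1–3), it is not an edgeless graph, so tw(G) ≥ 1. Hence tw(G) = 1 exactly.

1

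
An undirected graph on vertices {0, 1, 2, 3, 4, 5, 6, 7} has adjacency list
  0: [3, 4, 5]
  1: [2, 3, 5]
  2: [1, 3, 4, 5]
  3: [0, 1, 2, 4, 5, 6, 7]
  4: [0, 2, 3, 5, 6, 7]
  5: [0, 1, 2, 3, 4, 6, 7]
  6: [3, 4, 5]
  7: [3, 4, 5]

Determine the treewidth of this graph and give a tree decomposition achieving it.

Every bag has size at most 4, so the width is 4 − 1 = 3 and tw(G) ≤ 3. On the other hand G contains the 4-clique {1, 2, 3, 5}. A clique must lie in a single bag of any decomposition, so no decomposition can have width below 3. Therefore the treewidth is 3.

Treewidth 3.
One such decomposition:
Bags: B1 = {3, 4, 5, 6}  B2 = {0, 3, 4, 5}  B3 = {2, 3, 4, 5}  B4 = {3, 4, 5, 7}  B5 = {1, 2, 3, 5}
Tree: B1–B2, B1–B3, B3–B4, B3–B5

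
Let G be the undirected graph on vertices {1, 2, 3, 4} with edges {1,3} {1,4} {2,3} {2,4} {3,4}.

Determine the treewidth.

2

A width-2 tree decomposition is:
Bags: B1 = {1, 3, 4}  B2 = {2, 3, 4}
Tree: B1–B2
The largest bag has 3 vertices, giving width 2; this decomposition certifies tw(G) ≤ 2. Conversely, {1, 3, 4} is a clique of size 3, and the vertices of any clique must share a bag in every tree decomposition; so some bag has ≥ 3 vertices and tw(G) ≥ 2. Hence tw(G) = 2 exactly.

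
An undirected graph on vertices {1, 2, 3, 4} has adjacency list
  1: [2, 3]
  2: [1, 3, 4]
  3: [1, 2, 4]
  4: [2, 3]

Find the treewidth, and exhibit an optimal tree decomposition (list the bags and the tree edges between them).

Treewidth 2.
One such decomposition:
Bags: B1 = {1, 2, 3}  B2 = {2, 3, 4}
Tree: B1–B2

Every bag has size at most 3, so the width is 3 − 1 = 2 and tw(G) ≤ 2. For the lower bound, the 3 vertices {1, 2, 3} are pairwise adjacent, and any tree decomposition puts a clique entirely inside one bag — forcing width ≥ 2. Therefore the treewidth is 2.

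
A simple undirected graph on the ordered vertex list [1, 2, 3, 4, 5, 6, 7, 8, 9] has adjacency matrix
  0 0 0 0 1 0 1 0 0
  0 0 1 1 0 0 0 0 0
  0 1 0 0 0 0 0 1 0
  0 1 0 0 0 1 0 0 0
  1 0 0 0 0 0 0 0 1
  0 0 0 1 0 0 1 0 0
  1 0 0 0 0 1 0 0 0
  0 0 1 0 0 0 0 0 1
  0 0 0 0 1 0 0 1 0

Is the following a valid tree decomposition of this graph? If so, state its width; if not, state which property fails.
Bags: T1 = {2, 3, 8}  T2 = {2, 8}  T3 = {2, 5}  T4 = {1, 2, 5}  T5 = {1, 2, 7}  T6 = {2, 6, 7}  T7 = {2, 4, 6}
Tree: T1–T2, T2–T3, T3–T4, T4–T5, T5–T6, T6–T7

No — vertex 9 appears in no bag.

A tree decomposition must satisfy three properties: every vertex lies in some bag; for every edge, both endpoints lie together in some bag; and for every vertex, the bags containing it form a connected subtree. Here vertex 9 appears in no bag, so the decomposition is invalid.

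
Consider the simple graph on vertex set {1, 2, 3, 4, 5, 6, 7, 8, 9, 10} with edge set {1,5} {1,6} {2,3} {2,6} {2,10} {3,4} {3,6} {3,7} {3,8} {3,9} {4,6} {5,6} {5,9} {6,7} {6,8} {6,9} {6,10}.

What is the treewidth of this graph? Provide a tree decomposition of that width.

Every bag has size at most 3, so the width is 3 − 1 = 2 and tw(G) ≤ 2. Conversely, {1, 5, 6} is a clique of size 3, and the vertices of any clique must share a bag in every tree decomposition; so some bag has ≥ 3 vertices and tw(G) ≥ 2. The upper and lower bounds meet at 2, so that is the treewidth.

Treewidth 2.
One such decomposition:
Bags: B1 = {3, 6, 9}  B2 = {3, 6, 7}  B3 = {2, 3, 6}  B4 = {3, 6, 8}  B5 = {2, 6, 10}  B6 = {5, 6, 9}  B7 = {1, 5, 6}  B8 = {3, 4, 6}
Tree: B1–B2, B1–B3, B3–B4, B3–B5, B1–B6, B6–B7, B2–B8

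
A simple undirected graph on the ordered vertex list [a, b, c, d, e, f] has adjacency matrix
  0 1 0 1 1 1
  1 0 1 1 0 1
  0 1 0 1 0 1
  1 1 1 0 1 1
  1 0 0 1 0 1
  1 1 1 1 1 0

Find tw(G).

A width-3 tree decomposition is:
Bags: B1 = {a, b, d, f}  B2 = {b, c, d, f}  B3 = {a, d, e, f}
Tree: B1–B2, B1–B3
The largest bag has 4 vertices, giving width 3; this decomposition certifies tw(G) ≤ 3. For the lower bound, the 4 vertices {b, c, d, f} are pairwise adjacent, and any tree decomposition puts a clique entirely inside one bag — forcing width ≥ 3. The upper and lower bounds meet at 3, so that is the treewidth.

3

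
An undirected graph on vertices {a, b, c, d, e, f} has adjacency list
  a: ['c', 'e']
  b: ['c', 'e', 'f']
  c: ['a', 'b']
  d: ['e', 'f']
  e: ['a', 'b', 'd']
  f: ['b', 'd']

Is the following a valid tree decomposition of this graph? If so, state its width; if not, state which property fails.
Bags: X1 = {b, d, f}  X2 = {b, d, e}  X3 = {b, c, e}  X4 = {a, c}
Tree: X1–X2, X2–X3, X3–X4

No — edge (e,a) lies in no bag.

A tree decomposition must satisfy three properties: every vertex lies in some bag; for every edge, both endpoints lie together in some bag; and for every vertex, the bags containing it form a connected subtree. Here edge (e,a) lies in no bag, so the decomposition is invalid.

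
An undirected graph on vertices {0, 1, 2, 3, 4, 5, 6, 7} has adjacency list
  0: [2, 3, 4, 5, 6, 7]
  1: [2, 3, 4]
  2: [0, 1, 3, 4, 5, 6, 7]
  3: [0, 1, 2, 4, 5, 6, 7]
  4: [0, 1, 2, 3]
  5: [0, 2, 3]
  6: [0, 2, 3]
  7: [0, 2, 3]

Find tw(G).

A width-3 tree decomposition is:
Bags: B1 = {0, 2, 3, 4}  B2 = {0, 2, 3, 6}  B3 = {0, 2, 3, 7}  B4 = {1, 2, 3, 4}  B5 = {0, 2, 3, 5}
Tree: B1–B2, B2–B3, B1–B4, B2–B5
Every bag has size at most 4, so the width is 4 − 1 = 3 and tw(G) ≤ 3. Conversely, {0, 2, 3, 4} is a clique of size 4, and the vertices of any clique must share a bag in every tree decomposition; so some bag has ≥ 4 vertices and tw(G) ≥ 3. Hence tw(G) = 3 exactly.

3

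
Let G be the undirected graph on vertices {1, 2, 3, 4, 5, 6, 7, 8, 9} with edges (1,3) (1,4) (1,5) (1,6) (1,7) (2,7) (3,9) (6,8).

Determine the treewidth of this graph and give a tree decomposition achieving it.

Every bag has size at most 2, so the width is 2 − 1 = 1 and tw(G) ≤ 1. Since G has at least one edge (e.g. 1–7), it is not an edgeless graph, so tw(G) ≥ 1. The upper and lower bounds meet at 1, so that is the treewidth.

Treewidth 1.
One optimal decomposition is:
Bags: B1 = {1, 7}  B2 = {1, 6}  B3 = {1, 3}  B4 = {6, 8}  B5 = {2, 7}  B6 = {1, 4}  B7 = {3, 9}  B8 = {1, 5}
Tree: B1–B2, B2–B3, B2–B4, B1–B5, B3–B6, B3–B7, B2–B8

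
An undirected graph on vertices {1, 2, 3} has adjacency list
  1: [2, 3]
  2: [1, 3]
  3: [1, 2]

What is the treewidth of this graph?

2

A width-2 tree decomposition is:
Bags: B1 = {1, 2, 3}
Tree: (single bag)
With just one bag of size 3, the width is 3 − 1 = 2, so tw(G) ≤ 2. For the lower bound, the 3 vertices {1, 2, 3} are pairwise adjacent, and any tree decomposition puts a clique entirely inside one bag — forcing width ≥ 2. Therefore the treewidth is 2.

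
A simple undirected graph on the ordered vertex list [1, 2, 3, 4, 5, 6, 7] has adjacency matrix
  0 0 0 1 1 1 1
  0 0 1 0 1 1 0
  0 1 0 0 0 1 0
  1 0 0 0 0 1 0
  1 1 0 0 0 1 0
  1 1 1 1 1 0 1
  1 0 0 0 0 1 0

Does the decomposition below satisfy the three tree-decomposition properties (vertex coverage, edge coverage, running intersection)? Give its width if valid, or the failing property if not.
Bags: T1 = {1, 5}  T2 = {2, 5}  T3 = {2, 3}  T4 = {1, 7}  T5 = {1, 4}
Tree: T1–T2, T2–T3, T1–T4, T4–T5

A tree decomposition must satisfy three properties: every vertex lies in some bag; for every edge, both endpoints lie together in some bag; and for every vertex, the bags containing it form a connected subtree. Here vertex 6 appears in no bag, so the decomposition is invalid.

No — vertex 6 appears in no bag.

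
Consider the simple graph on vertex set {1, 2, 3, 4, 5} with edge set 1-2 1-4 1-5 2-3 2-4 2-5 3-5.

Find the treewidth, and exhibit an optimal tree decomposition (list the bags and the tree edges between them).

Treewidth 2.
Bags: B1 = {1, 2, 5}  B2 = {1, 2, 4}  B3 = {2, 3, 5}
Tree: B1–B2, B1–B3

Each bag holds 3 vertices, so the decomposition has width 2, which upper-bounds the treewidth. For the lower bound, the 3 vertices {1, 2, 4} are pairwise adjacent, and any tree decomposition puts a clique entirely inside one bag — forcing width ≥ 2. Therefore the treewidth is 2.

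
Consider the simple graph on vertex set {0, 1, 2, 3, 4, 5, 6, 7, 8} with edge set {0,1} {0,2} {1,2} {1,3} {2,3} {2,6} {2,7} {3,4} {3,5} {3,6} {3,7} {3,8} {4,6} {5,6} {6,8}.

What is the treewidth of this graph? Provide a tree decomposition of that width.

The largest bag has 3 vertices, giving width 2; this decomposition certifies tw(G) ≤ 2. For the lower bound, the 3 vertices {0, 1, 2} are pairwise adjacent, and any tree decomposition puts a clique entirely inside one bag — forcing width ≥ 2. Hence tw(G) = 2 exactly.

Treewidth 2.
One optimal decomposition is:
Bags: B1 = {3, 5, 6}  B2 = {2, 3, 6}  B3 = {1, 2, 3}  B4 = {2, 3, 7}  B5 = {3, 6, 8}  B6 = {0, 1, 2}  B7 = {3, 4, 6}
Tree: B1–B2, B2–B3, B2–B4, B2–B5, B3–B6, B5–B7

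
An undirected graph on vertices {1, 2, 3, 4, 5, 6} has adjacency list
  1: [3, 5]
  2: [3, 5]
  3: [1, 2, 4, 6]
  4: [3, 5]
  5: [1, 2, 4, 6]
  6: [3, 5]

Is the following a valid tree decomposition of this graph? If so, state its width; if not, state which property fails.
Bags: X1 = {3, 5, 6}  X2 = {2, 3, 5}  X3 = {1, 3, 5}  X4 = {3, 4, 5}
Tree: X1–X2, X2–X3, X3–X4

Yes; width 2.

Vertex coverage: the bags together contain {1, 2, 3, 4, 5, 6}, the full vertex set. Edge coverage: each edge of G has both endpoints in at least one bag. Running intersection: for every vertex, the bags containing it form a connected subtree. All three properties hold, so this is a valid tree decomposition of width max|bag| − 1 = 2, and hence tw(G) ≤ 2.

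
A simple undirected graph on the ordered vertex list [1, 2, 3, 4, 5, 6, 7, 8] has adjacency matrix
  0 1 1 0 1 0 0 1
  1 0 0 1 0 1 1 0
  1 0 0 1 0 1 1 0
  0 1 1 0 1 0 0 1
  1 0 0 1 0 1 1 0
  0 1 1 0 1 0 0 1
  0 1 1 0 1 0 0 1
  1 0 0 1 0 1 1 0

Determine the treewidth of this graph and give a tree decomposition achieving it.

Treewidth 4.
One such decomposition:
Bags: B1 = {1, 4, 6, 7, 8}  B2 = {1, 3, 4, 6, 7}  B3 = {1, 2, 4, 6, 7}  B4 = {1, 4, 5, 6, 7}
Tree: B1–B2, B2–B3, B3–B4

Every bag has size at most 5, so the width is 5 − 1 = 4 and tw(G) ≤ 4. For the lower bound: the 5 vertex sets {1,8}, {3,4}, {2,7}, {6}, {5} are disjoint, each induces a connected subgraph, and every pair is joined by at least one edge of G. Contracting each set to a single vertex therefore yields K_{5} as a minor, and since treewidth is minor-monotone, tw(G) ≥ tw(K_{5}) = 4. Combining the bounds, tw(G) = 4.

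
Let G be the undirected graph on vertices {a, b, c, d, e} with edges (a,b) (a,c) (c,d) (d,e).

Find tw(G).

1

A width-1 tree decomposition is:
Bags: B1 = {a, c}  B2 = {c, d}  B3 = {a, b}  B4 = {d, e}
Tree: B1–B2, B1–B3, B2–B4
Each bag holds 2 vertices, so the decomposition has width 1, which upper-bounds the treewidth. G has an edge, so its treewidth is at least 1. Combining the bounds, tw(G) = 1.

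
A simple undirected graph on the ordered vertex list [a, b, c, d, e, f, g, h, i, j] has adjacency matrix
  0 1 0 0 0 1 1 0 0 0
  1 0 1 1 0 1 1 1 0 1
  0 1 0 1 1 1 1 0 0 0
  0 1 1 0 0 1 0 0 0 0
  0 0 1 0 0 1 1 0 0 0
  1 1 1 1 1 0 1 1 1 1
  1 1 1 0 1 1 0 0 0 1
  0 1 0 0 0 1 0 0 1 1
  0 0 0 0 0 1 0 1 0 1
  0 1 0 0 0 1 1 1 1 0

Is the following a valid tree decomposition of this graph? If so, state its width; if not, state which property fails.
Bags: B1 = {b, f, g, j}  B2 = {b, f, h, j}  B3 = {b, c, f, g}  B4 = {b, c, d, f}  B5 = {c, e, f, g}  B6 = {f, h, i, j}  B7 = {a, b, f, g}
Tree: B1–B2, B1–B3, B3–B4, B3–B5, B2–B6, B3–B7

Every vertex of G appears in some bag (union = {a, b, c, d, e, f, g, h, i, j}); every edge is covered by a bag; and for each vertex v the set of bags containing v is connected in the bag tree. The decomposition is therefore valid. The largest bag has 4 vertices, so the width is 3.

Yes; width 3.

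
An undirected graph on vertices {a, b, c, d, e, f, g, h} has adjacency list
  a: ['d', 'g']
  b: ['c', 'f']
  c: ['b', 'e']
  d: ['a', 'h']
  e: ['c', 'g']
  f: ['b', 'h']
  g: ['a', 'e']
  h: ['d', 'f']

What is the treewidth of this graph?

A width-2 tree decomposition is:
Bags: B1 = {a, e, g}  B2 = {a, d, e}  B3 = {d, e, h}  B4 = {e, f, h}  B5 = {b, e, f}  B6 = {b, c, e}
Tree: B1–B2, B2–B3, B3–B4, B4–B5, B5–B6
The largest bag has 3 vertices, giving width 2; this decomposition certifies tw(G) ≤ 2. For the lower bound, G contains the cycle e–g–a–d–h–f–b–c–e, so G is not a forest; only forests have treewidth ≤ 1, hence tw(G) ≥ 2. Hence tw(G) = 2 exactly.

2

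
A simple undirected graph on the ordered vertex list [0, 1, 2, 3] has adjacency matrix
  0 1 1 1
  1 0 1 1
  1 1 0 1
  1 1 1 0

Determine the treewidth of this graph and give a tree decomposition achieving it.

Treewidth 3.
Bags: B1 = {0, 1, 2, 3}
Tree: (single bag)

With just one bag of size 4, the width is 4 − 1 = 3, so tw(G) ≤ 3. On the other hand G contains the 4-clique {0, 1, 2, 3}. A clique must lie in a single bag of any decomposition, so no decomposition can have width below 3. Therefore the treewidth is 3.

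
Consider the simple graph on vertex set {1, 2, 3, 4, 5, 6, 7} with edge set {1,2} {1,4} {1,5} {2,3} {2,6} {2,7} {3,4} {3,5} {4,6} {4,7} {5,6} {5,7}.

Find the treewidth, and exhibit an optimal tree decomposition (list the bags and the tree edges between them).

The largest bag has 4 vertices, giving width 3; this decomposition certifies tw(G) ≤ 3. For the lower bound: the 4 vertex sets {1,4}, {5,7}, {2}, {3} are disjoint, each induces a connected subgraph, and every pair is joined by at least one edge of G. Contracting each set to a single vertex therefore yields K_{4} as a minor, and since treewidth is minor-monotone, tw(G) ≥ tw(K_{4}) = 3. Therefore the treewidth is 3.

Treewidth 3.
One optimal decomposition is:
Bags: B1 = {1, 2, 4, 5}  B2 = {2, 4, 5, 7}  B3 = {2, 3, 4, 5}  B4 = {2, 4, 5, 6}
Tree: B1–B2, B2–B3, B3–B4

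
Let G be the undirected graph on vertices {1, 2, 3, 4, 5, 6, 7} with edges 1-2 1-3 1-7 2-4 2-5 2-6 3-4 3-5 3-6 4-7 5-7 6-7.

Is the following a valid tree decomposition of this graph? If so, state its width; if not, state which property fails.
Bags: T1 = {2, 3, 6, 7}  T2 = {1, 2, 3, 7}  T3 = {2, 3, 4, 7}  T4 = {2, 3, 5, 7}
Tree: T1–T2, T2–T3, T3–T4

Yes; width 3.

Checking the three conditions: (i) the bags cover all of {1, 2, 3, 4, 5, 6, 7}; (ii) for each edge, some bag contains both endpoints; (iii) the bags containing any fixed vertex form a subtree. All hold, so the decomposition is valid with width 4 − 1 = 3.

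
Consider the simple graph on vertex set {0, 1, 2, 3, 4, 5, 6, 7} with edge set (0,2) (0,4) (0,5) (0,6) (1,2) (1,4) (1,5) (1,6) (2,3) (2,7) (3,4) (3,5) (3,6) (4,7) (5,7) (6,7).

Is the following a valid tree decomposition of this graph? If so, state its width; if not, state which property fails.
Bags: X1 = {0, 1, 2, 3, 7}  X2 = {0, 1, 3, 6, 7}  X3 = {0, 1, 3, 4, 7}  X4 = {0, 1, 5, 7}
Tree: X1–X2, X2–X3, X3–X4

No — edge (3,5) lies in no bag.

A tree decomposition must satisfy three properties: every vertex lies in some bag; for every edge, both endpoints lie together in some bag; and for every vertex, the bags containing it form a connected subtree. Here edge (3,5) lies in no bag, so the decomposition is invalid.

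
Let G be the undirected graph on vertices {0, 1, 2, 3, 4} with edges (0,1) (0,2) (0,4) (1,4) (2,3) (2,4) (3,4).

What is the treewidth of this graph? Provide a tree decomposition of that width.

Every bag has size at most 3, so the width is 3 − 1 = 2 and tw(G) ≤ 2. Conversely, {0, 1, 4} is a clique of size 3, and the vertices of any clique must share a bag in every tree decomposition; so some bag has ≥ 3 vertices and tw(G) ≥ 2. The upper and lower bounds meet at 2, so that is the treewidth.

Treewidth 2.
Bags: B1 = {0, 2, 4}  B2 = {0, 1, 4}  B3 = {2, 3, 4}
Tree: B1–B2, B1–B3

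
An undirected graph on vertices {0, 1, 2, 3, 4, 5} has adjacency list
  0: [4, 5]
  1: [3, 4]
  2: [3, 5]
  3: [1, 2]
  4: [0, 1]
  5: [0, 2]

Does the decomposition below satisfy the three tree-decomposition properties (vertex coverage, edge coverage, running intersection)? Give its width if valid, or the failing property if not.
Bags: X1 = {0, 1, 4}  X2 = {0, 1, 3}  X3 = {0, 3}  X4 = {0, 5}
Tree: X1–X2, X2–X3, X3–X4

No — vertex 2 appears in no bag.

A tree decomposition must satisfy three properties: every vertex lies in some bag; for every edge, both endpoints lie together in some bag; and for every vertex, the bags containing it form a connected subtree. Here vertex 2 appears in no bag, so the decomposition is invalid.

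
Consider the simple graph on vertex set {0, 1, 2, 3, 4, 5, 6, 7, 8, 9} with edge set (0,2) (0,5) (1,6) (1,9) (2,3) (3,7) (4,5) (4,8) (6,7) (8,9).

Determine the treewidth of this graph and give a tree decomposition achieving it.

Treewidth 2.
One such decomposition:
Bags: B1 = {4, 5, 8}  B2 = {0, 5, 8}  B3 = {0, 2, 8}  B4 = {2, 3, 8}  B5 = {3, 7, 8}  B6 = {6, 7, 8}  B7 = {1, 6, 8}  B8 = {1, 8, 9}
Tree: B1–B2, B2–B3, B3–B4, B4–B5, B5–B6, B6–B7, B7–B8

The largest bag has 3 vertices, giving width 2; this decomposition certifies tw(G) ≤ 2. For the lower bound, G contains the cycle 8–4–5–0–2–3–7–6–1–9–8, so G is not a forest; only forests have treewidth ≤ 1, hence tw(G) ≥ 2. Therefore the treewidth is 2.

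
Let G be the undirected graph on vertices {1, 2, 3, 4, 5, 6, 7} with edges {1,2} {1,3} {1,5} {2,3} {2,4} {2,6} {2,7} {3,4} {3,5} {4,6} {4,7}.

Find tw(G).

2

A width-2 tree decomposition is:
Bags: B1 = {1, 3, 5}  B2 = {1, 2, 3}  B3 = {2, 3, 4}  B4 = {2, 4, 6}  B5 = {2, 4, 7}
Tree: B1–B2, B2–B3, B3–B4, B3–B5
The largest bag has 3 vertices, giving width 2; this decomposition certifies tw(G) ≤ 2. Conversely, {1, 2, 3} is a clique of size 3, and the vertices of any clique must share a bag in every tree decomposition; so some bag has ≥ 3 vertices and tw(G) ≥ 2. Hence tw(G) = 2 exactly.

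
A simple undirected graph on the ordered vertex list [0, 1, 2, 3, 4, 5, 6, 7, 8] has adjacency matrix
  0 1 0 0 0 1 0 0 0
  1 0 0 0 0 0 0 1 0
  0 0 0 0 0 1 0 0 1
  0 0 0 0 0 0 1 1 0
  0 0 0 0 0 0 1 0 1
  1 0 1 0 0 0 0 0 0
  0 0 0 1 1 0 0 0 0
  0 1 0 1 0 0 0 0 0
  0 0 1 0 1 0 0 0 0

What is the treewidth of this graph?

2

A width-2 tree decomposition is:
Bags: B1 = {2, 5, 8}  B2 = {4, 5, 8}  B3 = {4, 5, 6}  B4 = {3, 5, 6}  B5 = {3, 5, 7}  B6 = {1, 5, 7}  B7 = {0, 1, 5}
Tree: B1–B2, B2–B3, B3–B4, B4–B5, B5–B6, B6–B7
Every bag has size at most 3, so the width is 3 − 1 = 2 and tw(G) ≤ 2. Since 5–2–8–4–6–3–7–1–0–5 is a cycle in G, G is not acyclic. Forests are exactly the graphs of treewidth ≤ 1, so tw(G) ≥ 2. The upper and lower bounds meet at 2, so that is the treewidth.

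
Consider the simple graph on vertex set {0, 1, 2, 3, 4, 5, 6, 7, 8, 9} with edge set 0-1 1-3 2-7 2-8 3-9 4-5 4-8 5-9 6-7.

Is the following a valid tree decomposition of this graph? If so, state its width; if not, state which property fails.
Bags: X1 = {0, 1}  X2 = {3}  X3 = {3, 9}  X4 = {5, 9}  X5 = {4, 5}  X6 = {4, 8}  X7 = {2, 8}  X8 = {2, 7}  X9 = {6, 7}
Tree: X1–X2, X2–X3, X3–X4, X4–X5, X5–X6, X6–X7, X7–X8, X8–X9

A tree decomposition must satisfy three properties: every vertex lies in some bag; for every edge, both endpoints lie together in some bag; and for every vertex, the bags containing it form a connected subtree. Here edge (1,3) lies in no bag, so the decomposition is invalid.

No — edge (1,3) lies in no bag.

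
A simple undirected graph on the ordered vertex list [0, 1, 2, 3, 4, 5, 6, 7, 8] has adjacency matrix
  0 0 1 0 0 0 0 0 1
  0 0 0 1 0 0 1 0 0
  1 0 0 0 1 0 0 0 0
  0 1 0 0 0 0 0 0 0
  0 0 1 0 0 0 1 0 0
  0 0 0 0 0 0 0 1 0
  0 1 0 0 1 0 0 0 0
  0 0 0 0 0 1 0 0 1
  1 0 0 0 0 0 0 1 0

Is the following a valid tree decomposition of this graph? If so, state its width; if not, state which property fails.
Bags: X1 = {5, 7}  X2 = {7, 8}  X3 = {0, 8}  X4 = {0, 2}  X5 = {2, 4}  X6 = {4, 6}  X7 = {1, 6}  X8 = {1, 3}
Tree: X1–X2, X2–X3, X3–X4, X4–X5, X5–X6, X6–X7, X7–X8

Every vertex of G appears in some bag (union = {0, 1, 2, 3, 4, 5, 6, 7, 8}); every edge is covered by a bag; and for each vertex v the set of bags containing v is connected in the bag tree. The decomposition is therefore valid. The largest bag has 2 vertices, so the width is 1.

Yes; width 1.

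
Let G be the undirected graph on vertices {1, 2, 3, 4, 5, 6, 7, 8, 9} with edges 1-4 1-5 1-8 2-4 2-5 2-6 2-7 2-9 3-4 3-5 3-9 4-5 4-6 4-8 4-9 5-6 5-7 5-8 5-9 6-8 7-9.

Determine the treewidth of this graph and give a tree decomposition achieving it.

Treewidth 3.
One optimal decomposition is:
Bags: B1 = {2, 4, 5, 6}  B2 = {4, 5, 6, 8}  B3 = {2, 4, 5, 9}  B4 = {2, 5, 7, 9}  B5 = {1, 4, 5, 8}  B6 = {3, 4, 5, 9}
Tree: B1–B2, B1–B3, B3–B4, B2–B5, B3–B6

The largest bag has 4 vertices, giving width 3; this decomposition certifies tw(G) ≤ 3. For the lower bound, the 4 vertices {1, 4, 5, 8} are pairwise adjacent, and any tree decomposition puts a clique entirely inside one bag — forcing width ≥ 3. Therefore the treewidth is 3.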